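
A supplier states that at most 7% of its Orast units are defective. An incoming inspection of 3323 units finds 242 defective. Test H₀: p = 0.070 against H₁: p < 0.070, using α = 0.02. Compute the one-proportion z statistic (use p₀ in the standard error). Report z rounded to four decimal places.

p̂ = 242/3323 ≈ 0.0728258.
Standard error under H₀: √(0.07×0.93/3323) = 0.0044261.
z = (0.0728258 − 0.07)/0.0044261 = 0.0028258/0.0044261 = 0.6384.
p-value = P(Z < 0.638) ≈ 0.7384, so at α = 0.02 we fail to reject H₀.

z = 0.6384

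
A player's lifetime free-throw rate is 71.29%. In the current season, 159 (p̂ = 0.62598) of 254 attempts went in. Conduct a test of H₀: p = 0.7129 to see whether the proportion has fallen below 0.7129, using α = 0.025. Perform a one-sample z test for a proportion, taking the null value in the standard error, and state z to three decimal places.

p̂ = 159/254 = 0.62598.
SE = √(p₀(1−p₀)/n) = √(0.20467/254) = 0.02839.
z = (0.62598 − 0.7129)/0.02839 = -0.08692/0.02839 = -3.062.
p-value = P(Z < -3.062) ≈ 0.0011, so at α = 0.025 we reject H₀.

z = -3.062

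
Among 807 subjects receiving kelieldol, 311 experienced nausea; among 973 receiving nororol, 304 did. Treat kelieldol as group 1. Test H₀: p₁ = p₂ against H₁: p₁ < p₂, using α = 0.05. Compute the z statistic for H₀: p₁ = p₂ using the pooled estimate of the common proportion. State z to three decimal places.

z = 3.222

p̂₁ = 311/807 = 0.38538, p̂₂ = 304/973 = 0.31244.
Pooled p̂ = (311+304)/(807+973) = 615/1780 = 0.34551.
SE = √(p̂(1−p̂)(1/n₁+1/n₂)) = √(0.34551·0.65449·0.00226691) = √(0.000512619) = 0.02264.
z = (0.38538 − 0.31244)/0.02264 = 0.07294/0.02264 = 3.222.
p-value = P(Z < 3.222) ≈ 0.9994; since p > α = 0.05, fail to reject H₀.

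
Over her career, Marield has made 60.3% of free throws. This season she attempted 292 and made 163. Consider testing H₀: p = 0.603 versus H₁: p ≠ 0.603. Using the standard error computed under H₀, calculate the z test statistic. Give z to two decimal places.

z = -1.56

p̂ = 163/292 ≈ 0.55822.
Under H₀, SE = √(0.603·0.397/292) = √(0.000819832) = 0.02863.
z = (0.55822 − 0.603)/0.02863 = -0.04478/0.02863 = -1.56.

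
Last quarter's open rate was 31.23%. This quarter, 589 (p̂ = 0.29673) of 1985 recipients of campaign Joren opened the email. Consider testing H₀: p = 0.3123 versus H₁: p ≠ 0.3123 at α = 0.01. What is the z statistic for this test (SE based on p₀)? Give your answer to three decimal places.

p̂ = 589/1985 ≈ 0.29673.
SE = √(p₀(1−p₀)/n) = √(0.21477/1985) = 0.01040.
z = (0.29673 − 0.3123)/0.01040 = -0.01557/0.01040 = -1.497.
p-value = 2·P(Z > 1.497) ≈ 0.1343. With α = 0.01, fail to reject H₀.

z = -1.497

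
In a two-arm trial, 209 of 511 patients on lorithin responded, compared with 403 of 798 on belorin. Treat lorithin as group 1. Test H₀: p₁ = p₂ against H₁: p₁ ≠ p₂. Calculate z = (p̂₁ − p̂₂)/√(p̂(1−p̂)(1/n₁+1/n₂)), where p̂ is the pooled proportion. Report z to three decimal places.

z = -3.396

p̂₁ = 209/511 = 0.40900, p̂₂ = 403/798 = 0.50501.
Pooled p̂ = (209+403)/(511+798) = 612/1309 = 0.46753.
SE = √(p̂(1−p̂)(1/n₁+1/n₂)) = √(0.46753·0.53247·0.00321008) = √(0.000799136) = 0.02827.
z = (0.40900 − 0.50501)/0.02827 = -0.09601/0.02827 = -3.396.
p-value = 2·P(Z > 3.396) ≈ 0.0007.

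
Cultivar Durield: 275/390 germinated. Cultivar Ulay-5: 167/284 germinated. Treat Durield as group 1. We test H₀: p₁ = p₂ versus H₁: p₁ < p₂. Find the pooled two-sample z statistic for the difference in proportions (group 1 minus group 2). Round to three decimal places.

z = 3.160

p̂₁ = 275/390 ≈ 0.70513, p̂₂ = 167/284 ≈ 0.58803.
Pooled p̂ = (275+167)/(390+284) = 442/674 = 0.65579.
SE = √(0.225731 × 0.00608523) = 0.03706.
z = (0.70513 − 0.58803)/0.03706 = 0.11710/0.03706 = 3.160.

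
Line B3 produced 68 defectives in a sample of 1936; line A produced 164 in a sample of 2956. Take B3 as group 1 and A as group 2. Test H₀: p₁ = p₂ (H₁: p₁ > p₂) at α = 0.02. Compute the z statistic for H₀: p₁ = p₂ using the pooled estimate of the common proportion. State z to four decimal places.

p̂₁ = 68/1936 = 0.035124, p̂₂ = 164/2956 = 0.055480.
Pooled p̂ = (68+164)/(1936+2956) = 232/4892 = 0.047424.
SE = √(p̂(1−p̂)(1/n₁+1/n₂)) = √(0.047424·0.952576·0.000854824) = √(3.86169e-05) = 0.006214.
z = (0.035124 − 0.055480)/0.006214 = -0.020356/0.006214 = -3.2758.
p-value = P(Z > -3.276) ≈ 0.9995. With α = 0.02, fail to reject H₀.

z = -3.2758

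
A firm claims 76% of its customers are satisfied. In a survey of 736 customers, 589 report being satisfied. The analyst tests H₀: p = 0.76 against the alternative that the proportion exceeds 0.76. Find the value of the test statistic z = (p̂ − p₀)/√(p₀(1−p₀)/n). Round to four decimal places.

p̂ = 589/736 = 0.8002717.
Standard error under H₀: √(0.76×0.24/736) = 0.0157425.
z = (0.8002717 − 0.76)/0.0157425 = 0.0402717/0.0157425 = 2.5582.
p-value = P(Z > 2.558) ≈ 0.0053.

z = 2.5582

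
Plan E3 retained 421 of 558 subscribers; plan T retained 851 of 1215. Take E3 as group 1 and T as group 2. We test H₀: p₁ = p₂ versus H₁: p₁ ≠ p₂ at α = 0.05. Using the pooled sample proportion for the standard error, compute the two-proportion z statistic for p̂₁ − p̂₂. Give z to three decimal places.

p̂₁ = 421/558 = 0.75448, p̂₂ = 851/1215 = 0.70041.
Pooled p̂ = (421+851)/(558+1215) = 1272/1773 = 0.71743.
SE = √(p̂(1−p̂)(1/n₁+1/n₂)) = √(0.71743·0.28257·0.00261516) = √(0.000530158) = 0.02303.
z = (0.75448 − 0.70041)/0.02303 = 0.05407/0.02303 = 2.348.
p-value = 2·P(Z > 2.348) ≈ 0.0189, so at α = 0.05 we reject H₀.

z = 2.348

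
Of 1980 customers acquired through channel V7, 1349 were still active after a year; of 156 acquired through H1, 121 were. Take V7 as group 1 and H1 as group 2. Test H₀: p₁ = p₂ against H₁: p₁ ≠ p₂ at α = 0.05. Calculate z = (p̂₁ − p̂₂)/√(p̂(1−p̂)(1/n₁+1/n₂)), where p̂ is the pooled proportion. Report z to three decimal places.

z = -2.449

p̂₁ = 1349/1980 ≈ 0.68131, p̂₂ = 121/156 ≈ 0.77564.
Pooled p̂ = (1349+121)/(1980+156) = 1470/2136 = 0.68820.
SE = √(0.21458 × 0.00691531) = 0.03852.
z = (0.68131 − 0.77564)/0.03852 = -0.09433/0.03852 = -2.449.
Two-sided p-value ≈ 2·Φ(−2.449) = 0.0143; since p < α = 0.05, reject H₀.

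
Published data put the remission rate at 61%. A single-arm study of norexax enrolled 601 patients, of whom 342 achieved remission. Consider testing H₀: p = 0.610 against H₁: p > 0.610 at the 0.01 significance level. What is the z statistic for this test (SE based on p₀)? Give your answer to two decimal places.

p̂ = 342/601 ≈ 0.5691.
Under H₀, SE = √(0.61·0.39/601) = √(0.00039584) = 0.0199.
z = (0.5691 − 0.61)/0.0199 = -0.0409/0.0199 = -2.06.
p-value = P(Z > -2.058) ≈ 0.9802. With α = 0.01, fail to reject H₀.

z = -2.06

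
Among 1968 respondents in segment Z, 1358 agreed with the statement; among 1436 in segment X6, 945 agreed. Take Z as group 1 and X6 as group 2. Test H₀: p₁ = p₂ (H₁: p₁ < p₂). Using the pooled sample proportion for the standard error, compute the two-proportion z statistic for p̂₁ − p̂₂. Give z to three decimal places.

z = 1.969

p̂₁ = 1358/1968 = 0.690041, p̂₂ = 945/1436 = 0.658078.
Pooled p̂ = (1358+945)/(1968+1436) = 2303/3404 = 0.676557.
SE = √(0.218828 × 0.00120451) = 0.016235.
z = (0.690041 − 0.658078)/0.016235 = 0.031963/0.016235 = 1.969.
p-value = P(Z < 1.969) ≈ 0.9755.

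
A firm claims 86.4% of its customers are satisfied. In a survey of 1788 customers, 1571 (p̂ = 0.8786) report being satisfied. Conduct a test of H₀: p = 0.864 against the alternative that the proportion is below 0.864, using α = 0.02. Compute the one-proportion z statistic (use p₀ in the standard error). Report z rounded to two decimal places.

p̂ = 1571/1788 = 0.87864.
Standard error under H₀: √(0.864×0.136/1788) = 0.00811.
z = (0.87864 − 0.864)/0.00811 = 0.01464/0.00811 = 1.81.
p-value = P(Z < 1.805) ≈ 0.9645; since p > α = 0.02, fail to reject H₀.

z = 1.81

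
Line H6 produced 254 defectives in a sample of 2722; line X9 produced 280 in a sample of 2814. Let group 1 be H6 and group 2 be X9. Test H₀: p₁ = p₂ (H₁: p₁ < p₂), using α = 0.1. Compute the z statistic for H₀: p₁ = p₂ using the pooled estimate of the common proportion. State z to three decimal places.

p̂₁ = 254/2722 = 0.09331, p̂₂ = 280/2814 = 0.09950.
Pooled p̂ = (254+280)/(2722+2814) = 534/5536 = 0.09646.
SE = √(p̂(1−p̂)(1/n₁+1/n₂)) = √(0.09646·0.90354·0.000722743) = √(6.29907e-05) = 0.00794.
z = (0.09331 − 0.09950)/0.00794 = -0.00619/0.00794 = -0.780.
p-value = P(Z < -0.780) ≈ 0.2178. With α = 0.1, fail to reject H₀.

z = -0.780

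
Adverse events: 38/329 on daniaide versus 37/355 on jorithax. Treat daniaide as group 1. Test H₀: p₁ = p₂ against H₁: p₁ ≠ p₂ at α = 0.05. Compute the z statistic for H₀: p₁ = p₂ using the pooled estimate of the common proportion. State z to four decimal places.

p̂₁ = 38/329 ≈ 0.115502, p̂₂ = 37/355 ≈ 0.104225.
Pooled p̂ = (38+37)/(329+355) = 75/684 = 0.109649.
SE = √(0.0976262 × 0.00585642) = 0.023911.
z = (0.115502 − 0.104225)/0.023911 = 0.011277/0.023911 = 0.4716.
p-value = 2·P(Z > 0.472) ≈ 0.6372, so at α = 0.05 we fail to reject H₀.

z = 0.4716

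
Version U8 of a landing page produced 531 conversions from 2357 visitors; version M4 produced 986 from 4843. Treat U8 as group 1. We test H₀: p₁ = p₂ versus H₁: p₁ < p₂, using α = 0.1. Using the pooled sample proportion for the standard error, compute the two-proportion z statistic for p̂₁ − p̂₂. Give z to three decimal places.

p̂₁ = 531/2357 ≈ 0.225286, p̂₂ = 986/4843 ≈ 0.203593.
Pooled p̂ = (531+986)/(2357+4843) = 1517/7200 = 0.210694.
SE = √(0.166302 × 0.000630752) = 0.010242.
z = (0.225286 − 0.203593)/0.010242 = 0.021693/0.010242 = 2.118.
p-value = P(Z < 2.118) ≈ 0.9829, so at α = 0.1 we fail to reject H₀.

z = 2.118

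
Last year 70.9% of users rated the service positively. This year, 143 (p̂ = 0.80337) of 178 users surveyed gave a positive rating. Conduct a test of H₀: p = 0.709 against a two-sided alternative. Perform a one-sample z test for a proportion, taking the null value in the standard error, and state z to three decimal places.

z = 2.772

p̂ = 143/178 ≈ 0.80337.
Standard error under H₀: √(0.709×0.291/178) = 0.03405.
z = (0.80337 − 0.709)/0.03405 = 0.09437/0.03405 = 2.772.
p-value = 2·P(Z > 2.772) ≈ 0.0056.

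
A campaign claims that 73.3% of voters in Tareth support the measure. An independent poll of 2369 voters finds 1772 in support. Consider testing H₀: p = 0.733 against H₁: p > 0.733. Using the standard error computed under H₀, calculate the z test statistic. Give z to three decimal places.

z = 1.650

p̂ = 1772/2369 = 0.747995.
Standard error under H₀: √(0.733×0.267/2369) = 0.009089.
z = (0.747995 − 0.733)/0.009089 = 0.014995/0.009089 = 1.650.
p-value = P(Z > 1.650) ≈ 0.0495.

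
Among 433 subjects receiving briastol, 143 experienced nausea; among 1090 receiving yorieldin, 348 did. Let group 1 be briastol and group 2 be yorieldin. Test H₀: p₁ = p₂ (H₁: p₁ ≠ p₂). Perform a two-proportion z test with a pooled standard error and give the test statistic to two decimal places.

p̂₁ = 143/433 ≈ 0.3303, p̂₂ = 348/1090 ≈ 0.3193.
Pooled p̂ = (143+348)/(433+1090) = 491/1523 = 0.3224.
SE = √(p̂(1−p̂)(1/n₁+1/n₂)) = √(0.3224·0.6776·0.0032269) = √(0.000704931) = 0.0266.
z = (0.3303 − 0.3193)/0.0266 = 0.0110/0.0266 = 0.41.
p-value = 2·P(Z > 0.414) ≈ 0.6790.

z = 0.41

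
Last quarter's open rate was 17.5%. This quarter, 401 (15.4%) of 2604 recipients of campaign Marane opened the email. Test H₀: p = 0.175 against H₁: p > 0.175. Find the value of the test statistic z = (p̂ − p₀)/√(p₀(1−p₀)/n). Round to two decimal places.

p̂ = 401/2604 = 0.15399.
SE = √(p₀(1−p₀)/n) = √(0.14437/2604) = 0.00745.
z = (0.15399 − 0.175)/0.00745 = -0.02101/0.00745 = -2.82.
p-value = P(Z > -2.821) ≈ 0.9976.

z = -2.82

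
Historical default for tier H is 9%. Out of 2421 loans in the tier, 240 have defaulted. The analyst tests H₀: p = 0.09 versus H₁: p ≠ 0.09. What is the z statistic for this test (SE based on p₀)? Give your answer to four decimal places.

p̂ = 240/2421 = 0.0991326.
Standard error under H₀: √(0.09×0.91/2421) = 0.0058163.
z = (0.0991326 − 0.09)/0.0058163 = 0.0091326/0.0058163 = 1.5702.
Two-sided p-value ≈ 2·Φ(−1.570) = 0.1164.

z = 1.5702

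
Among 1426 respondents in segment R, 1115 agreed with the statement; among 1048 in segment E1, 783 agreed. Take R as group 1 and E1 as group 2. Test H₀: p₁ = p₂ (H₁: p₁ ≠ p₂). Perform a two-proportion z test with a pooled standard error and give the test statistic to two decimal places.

p̂₁ = 1115/1426 = 0.7819, p̂₂ = 783/1048 = 0.7471.
Pooled p̂ = (1115+783)/(1426+1048) = 1898/2474 = 0.7672.
SE = √(0.178616 × 0.00165546) = 0.0172.
z = (0.7819 − 0.7471)/0.0172 = 0.0348/0.0172 = 2.02.

z = 2.02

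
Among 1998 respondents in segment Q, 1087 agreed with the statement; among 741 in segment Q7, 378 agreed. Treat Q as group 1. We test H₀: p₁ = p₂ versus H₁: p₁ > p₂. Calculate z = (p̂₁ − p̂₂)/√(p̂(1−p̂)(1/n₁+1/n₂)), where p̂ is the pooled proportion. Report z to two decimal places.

p̂₁ = 1087/1998 ≈ 0.5440, p̂₂ = 378/741 ≈ 0.5101.
Pooled p̂ = (1087+378)/(1998+741) = 1465/2739 = 0.5349.
SE = √(p̂(1−p̂)(1/n₁+1/n₂)) = √(0.5349·0.4651·0.00185003) = √(0.000460258) = 0.0215.
z = (0.5440 − 0.5101)/0.0215 = 0.0339/0.0215 = 1.58.

z = 1.58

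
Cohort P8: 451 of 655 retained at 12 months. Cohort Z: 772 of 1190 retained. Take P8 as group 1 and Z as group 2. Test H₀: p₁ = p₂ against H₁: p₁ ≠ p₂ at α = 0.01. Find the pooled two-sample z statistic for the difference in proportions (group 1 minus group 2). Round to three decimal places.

z = 1.731

p̂₁ = 451/655 ≈ 0.68855, p̂₂ = 772/1190 ≈ 0.64874.
Pooled p̂ = (451+772)/(655+1190) = 1223/1845 = 0.66287.
SE = √(0.223473 × 0.00236705) = 0.02300.
z = (0.68855 − 0.64874)/0.02300 = 0.03981/0.02300 = 1.731.
p-value = 2·P(Z > 1.731) ≈ 0.0835; since p > α = 0.01, fail to reject H₀.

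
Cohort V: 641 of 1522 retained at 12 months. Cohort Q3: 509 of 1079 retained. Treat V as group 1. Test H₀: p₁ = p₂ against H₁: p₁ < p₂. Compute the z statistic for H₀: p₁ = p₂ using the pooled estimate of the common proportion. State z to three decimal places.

p̂₁ = 641/1522 = 0.42116, p̂₂ = 509/1079 = 0.47173.
Pooled p̂ = (641+509)/(1522+1079) = 1150/2601 = 0.44214.
SE = √(0.246652 × 0.00158381) = 0.01976.
z = (0.42116 − 0.47173)/0.01976 = -0.05057/0.01976 = -2.559.

z = -2.559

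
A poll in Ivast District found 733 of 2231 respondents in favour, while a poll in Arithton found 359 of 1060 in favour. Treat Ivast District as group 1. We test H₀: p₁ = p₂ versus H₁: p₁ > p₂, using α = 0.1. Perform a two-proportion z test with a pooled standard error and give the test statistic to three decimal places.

z = -0.577

p̂₁ = 733/2231 ≈ 0.32855, p̂₂ = 359/1060 ≈ 0.33868.
Pooled p̂ = (733+359)/(2231+1060) = 1092/3291 = 0.33181.
SE = √(0.221713 × 0.00139163) = 0.01757.
z = (0.32855 − 0.33868)/0.01757 = -0.01013/0.01757 = -0.577.
p-value = P(Z > -0.577) ≈ 0.7179. With α = 0.1, fail to reject H₀.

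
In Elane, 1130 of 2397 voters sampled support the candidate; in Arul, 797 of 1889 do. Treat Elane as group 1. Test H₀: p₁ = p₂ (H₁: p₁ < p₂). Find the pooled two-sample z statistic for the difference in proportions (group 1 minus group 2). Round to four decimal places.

p̂₁ = 1130/2397 = 0.471423, p̂₂ = 797/1889 = 0.421916.
Pooled p̂ = (1130+797)/(2397+1889) = 1927/4286 = 0.449603.
SE = √(p̂(1−p̂)(1/n₁+1/n₂)) = √(0.449603·0.550397·0.000946569) = √(0.000234238) = 0.015305.
z = (0.471423 − 0.421916)/0.015305 = 0.049507/0.015305 = 3.2347.

z = 3.2347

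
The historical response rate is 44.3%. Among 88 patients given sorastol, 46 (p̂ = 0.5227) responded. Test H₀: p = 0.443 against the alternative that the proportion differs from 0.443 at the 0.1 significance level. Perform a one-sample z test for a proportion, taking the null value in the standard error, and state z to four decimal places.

z = 1.5056

p̂ = 46/88 ≈ 0.522727.
Under H₀, SE = √(0.443·0.557/88) = √(0.00280399) = 0.052953.
z = (0.522727 − 0.443)/0.052953 = 0.079727/0.052953 = 1.5056.
Two-sided p-value ≈ 2·Φ(−1.506) = 0.1322. With α = 0.1, fail to reject H₀.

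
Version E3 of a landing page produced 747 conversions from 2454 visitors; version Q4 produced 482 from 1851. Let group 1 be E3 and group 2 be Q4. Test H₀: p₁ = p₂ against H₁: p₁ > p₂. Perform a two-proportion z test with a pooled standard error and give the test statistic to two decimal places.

p̂₁ = 747/2454 = 0.304401, p̂₂ = 482/1851 = 0.260400.
Pooled p̂ = (747+482)/(2454+1851) = 1229/4305 = 0.285482.
SE = √(p̂(1−p̂)(1/n₁+1/n₂)) = √(0.285482·0.714518·0.000947746) = √(0.000193323) = 0.013904.
z = (0.304401 − 0.260400)/0.013904 = 0.044001/0.013904 = 3.16.
p-value = P(Z > 3.165) ≈ 0.0008.

z = 3.16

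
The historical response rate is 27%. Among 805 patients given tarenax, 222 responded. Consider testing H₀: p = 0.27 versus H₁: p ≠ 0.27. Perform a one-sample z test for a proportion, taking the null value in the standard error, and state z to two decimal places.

p̂ = 222/805 = 0.2758.
Under H₀, SE = √(0.27·0.73/805) = √(0.000244845) = 0.0156.
z = (0.2758 − 0.27)/0.0156 = 0.0058/0.0156 = 0.37.
Two-sided p-value ≈ 2·Φ(−0.369) = 0.7120.

z = 0.37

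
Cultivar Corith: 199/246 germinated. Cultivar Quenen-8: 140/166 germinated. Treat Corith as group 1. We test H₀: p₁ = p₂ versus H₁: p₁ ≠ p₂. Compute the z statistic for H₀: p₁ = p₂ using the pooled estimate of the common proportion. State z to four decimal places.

z = -0.8977

p̂₁ = 199/246 = 0.808943, p̂₂ = 140/166 = 0.843373.
Pooled p̂ = (199+140)/(246+166) = 339/412 = 0.822816.
SE = √(0.14579 × 0.0100891) = 0.038352.
z = (0.808943 − 0.843373)/0.038352 = -0.034430/0.038352 = -0.8977.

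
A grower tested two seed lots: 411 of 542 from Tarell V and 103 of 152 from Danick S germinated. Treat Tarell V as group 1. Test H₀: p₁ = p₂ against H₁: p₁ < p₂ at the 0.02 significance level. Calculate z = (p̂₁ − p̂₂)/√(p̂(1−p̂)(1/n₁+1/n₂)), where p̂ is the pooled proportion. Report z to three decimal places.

z = 2.005

p̂₁ = 411/542 ≈ 0.75830, p̂₂ = 103/152 ≈ 0.67763.
Pooled p̂ = (411+103)/(542+152) = 514/694 = 0.74063.
SE = √(0.192095 × 0.00842397) = 0.04023.
z = (0.75830 − 0.67763)/0.04023 = 0.08067/0.04023 = 2.005.
p-value = P(Z < 2.005) ≈ 0.9775. With α = 0.02, fail to reject H₀.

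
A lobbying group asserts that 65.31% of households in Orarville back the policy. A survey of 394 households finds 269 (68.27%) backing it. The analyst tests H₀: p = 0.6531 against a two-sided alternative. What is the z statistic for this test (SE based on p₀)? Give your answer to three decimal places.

p̂ = 269/394 = 0.68274.
Under H₀, SE = √(0.6531·0.3469/394) = √(0.000575026) = 0.02398.
z = (0.68274 − 0.6531)/0.02398 = 0.02964/0.02398 = 1.236.

z = 1.236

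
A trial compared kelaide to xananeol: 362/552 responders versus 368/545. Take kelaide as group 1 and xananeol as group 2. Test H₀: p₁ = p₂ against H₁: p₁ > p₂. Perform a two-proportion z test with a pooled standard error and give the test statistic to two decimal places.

p̂₁ = 362/552 = 0.6558, p̂₂ = 368/545 = 0.6752.
Pooled p̂ = (362+368)/(552+545) = 730/1097 = 0.6655.
SE = √(p̂(1−p̂)(1/n₁+1/n₂)) = √(0.6655·0.3345·0.00364646) = √(0.000811796) = 0.0285.
z = (0.6558 − 0.6752)/0.0285 = -0.0194/0.0285 = -0.68.

z = -0.68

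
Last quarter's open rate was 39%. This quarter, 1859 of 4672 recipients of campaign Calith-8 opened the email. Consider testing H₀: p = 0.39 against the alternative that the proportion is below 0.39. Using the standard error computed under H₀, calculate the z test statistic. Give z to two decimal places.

p̂ = 1859/4672 ≈ 0.3979.
SE = √(p₀(1−p₀)/n) = √(0.2379/4672) = 0.0071.
z = (0.3979 − 0.39)/0.0071 = 0.0079/0.0071 = 1.11.

z = 1.11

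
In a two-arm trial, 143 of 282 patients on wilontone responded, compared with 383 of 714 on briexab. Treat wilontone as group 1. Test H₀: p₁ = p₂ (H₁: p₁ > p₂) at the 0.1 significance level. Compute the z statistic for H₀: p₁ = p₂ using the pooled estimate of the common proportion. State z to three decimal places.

z = -0.835

p̂₁ = 143/282 ≈ 0.50709, p̂₂ = 383/714 ≈ 0.53641.
Pooled p̂ = (143+383)/(282+714) = 526/996 = 0.52811.
SE = √(p̂(1−p̂)(1/n₁+1/n₂)) = √(0.52811·0.47189·0.00494666) = √(0.00123276) = 0.03511.
z = (0.50709 − 0.53641)/0.03511 = -0.02932/0.03511 = -0.835.
p-value = P(Z > -0.835) ≈ 0.7982. With α = 0.1, fail to reject H₀.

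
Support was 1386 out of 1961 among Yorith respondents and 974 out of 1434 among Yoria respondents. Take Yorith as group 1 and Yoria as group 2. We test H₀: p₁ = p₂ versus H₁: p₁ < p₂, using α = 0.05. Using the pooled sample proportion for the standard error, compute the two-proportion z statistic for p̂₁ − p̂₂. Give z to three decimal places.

z = 1.723

p̂₁ = 1386/1961 ≈ 0.70678, p̂₂ = 974/1434 ≈ 0.67922.
Pooled p̂ = (1386+974)/(1961+1434) = 2360/3395 = 0.69514.
SE = √(0.21192 × 0.00120729) = 0.01600.
z = (0.70678 − 0.67922)/0.01600 = 0.02756/0.01600 = 1.723.
p-value = P(Z < 1.723) ≈ 0.9576; since p > α = 0.05, fail to reject H₀.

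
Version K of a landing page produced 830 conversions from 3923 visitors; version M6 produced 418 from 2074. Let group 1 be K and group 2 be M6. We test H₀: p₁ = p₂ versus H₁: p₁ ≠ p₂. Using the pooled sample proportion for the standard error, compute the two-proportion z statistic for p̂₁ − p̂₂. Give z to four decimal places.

p̂₁ = 830/3923 = 0.211573, p̂₂ = 418/2074 = 0.201543.
Pooled p̂ = (830+418)/(3923+2074) = 1248/5997 = 0.208104.
SE = √(p̂(1−p̂)(1/n₁+1/n₂)) = √(0.208104·0.791896·0.000737067) = √(0.000121466) = 0.011021.
z = (0.211573 − 0.201543)/0.011021 = 0.010030/0.011021 = 0.9101.

z = 0.9101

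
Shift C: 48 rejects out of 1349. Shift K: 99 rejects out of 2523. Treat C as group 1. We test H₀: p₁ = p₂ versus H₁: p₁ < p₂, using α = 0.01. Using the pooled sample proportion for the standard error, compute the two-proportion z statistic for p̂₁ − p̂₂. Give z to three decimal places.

z = -0.567

p̂₁ = 48/1349 = 0.03558, p̂₂ = 99/2523 = 0.03924.
Pooled p̂ = (48+99)/(1349+2523) = 147/3872 = 0.03796.
SE = √(p̂(1−p̂)(1/n₁+1/n₂)) = √(0.03796·0.96204·0.00113764) = √(4.15508e-05) = 0.00645.
z = (0.03558 − 0.03924)/0.00645 = -0.00366/0.00645 = -0.567.
p-value = P(Z < -0.567) ≈ 0.2852. With α = 0.01, fail to reject H₀.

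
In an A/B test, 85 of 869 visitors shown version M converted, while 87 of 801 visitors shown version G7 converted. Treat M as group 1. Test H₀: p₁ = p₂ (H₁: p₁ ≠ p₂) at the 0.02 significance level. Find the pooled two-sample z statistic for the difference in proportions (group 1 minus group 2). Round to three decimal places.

z = -0.725

p̂₁ = 85/869 = 0.09781, p̂₂ = 87/801 = 0.10861.
Pooled p̂ = (85+87)/(869+801) = 172/1670 = 0.10299.
SE = √(p̂(1−p̂)(1/n₁+1/n₂)) = √(0.10299·0.89701·0.00239919) = √(0.000221652) = 0.01489.
z = (0.09781 − 0.10861)/0.01489 = -0.01080/0.01489 = -0.725.
Two-sided p-value ≈ 2·Φ(−0.725) = 0.4682; since p > α = 0.02, fail to reject H₀.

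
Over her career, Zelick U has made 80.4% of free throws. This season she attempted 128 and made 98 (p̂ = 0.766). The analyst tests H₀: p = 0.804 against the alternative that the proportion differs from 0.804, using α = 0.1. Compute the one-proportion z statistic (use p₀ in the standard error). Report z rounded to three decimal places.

z = -1.094

p̂ = 98/128 ≈ 0.76562.
SE = √(p₀(1−p₀)/n) = √(0.15758/128) = 0.03509.
z = (0.76562 − 0.804)/0.03509 = -0.03838/0.03509 = -1.094.
p-value = 2·P(Z > 1.094) ≈ 0.2741; since p > α = 0.1, fail to reject H₀.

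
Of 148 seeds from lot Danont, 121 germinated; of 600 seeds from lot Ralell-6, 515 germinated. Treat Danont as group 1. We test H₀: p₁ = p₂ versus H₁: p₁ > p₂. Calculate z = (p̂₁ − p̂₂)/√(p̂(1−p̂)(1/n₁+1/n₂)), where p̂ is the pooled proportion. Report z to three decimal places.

z = -1.245

p̂₁ = 121/148 = 0.81757, p̂₂ = 515/600 = 0.85833.
Pooled p̂ = (121+515)/(148+600) = 636/748 = 0.85027.
SE = √(p̂(1−p̂)(1/n₁+1/n₂)) = √(0.85027·0.14973·0.00842342) = √(0.00107241) = 0.03275.
z = (0.81757 − 0.85833)/0.03275 = -0.04076/0.03275 = -1.245.
p-value = P(Z > -1.245) ≈ 0.8934.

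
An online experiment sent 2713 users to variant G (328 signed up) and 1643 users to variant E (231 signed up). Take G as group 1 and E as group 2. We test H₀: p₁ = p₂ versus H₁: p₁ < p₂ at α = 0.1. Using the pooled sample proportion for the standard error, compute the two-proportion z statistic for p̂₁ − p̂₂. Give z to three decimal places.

z = -1.884

p̂₁ = 328/2713 ≈ 0.120899, p̂₂ = 231/1643 ≈ 0.140596.
Pooled p̂ = (328+231)/(2713+1643) = 559/4356 = 0.128329.
SE = √(p̂(1−p̂)(1/n₁+1/n₂)) = √(0.128329·0.871671·0.000977238) = √(0.000109314) = 0.010455.
z = (0.120899 − 0.140596)/0.010455 = -0.019697/0.010455 = -1.884.
p-value = P(Z < -1.884) ≈ 0.0298; since p < α = 0.1, reject H₀.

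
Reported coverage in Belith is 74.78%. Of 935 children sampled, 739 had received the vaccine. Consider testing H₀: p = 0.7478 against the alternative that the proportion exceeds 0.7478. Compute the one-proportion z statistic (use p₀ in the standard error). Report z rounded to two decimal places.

p̂ = 739/935 ≈ 0.7904.
Under H₀, SE = √(0.7478·0.2522/935) = √(0.000201706) = 0.0142.
z = (0.7904 − 0.7478)/0.0142 = 0.0426/0.0142 = 3.00.

z = 3.00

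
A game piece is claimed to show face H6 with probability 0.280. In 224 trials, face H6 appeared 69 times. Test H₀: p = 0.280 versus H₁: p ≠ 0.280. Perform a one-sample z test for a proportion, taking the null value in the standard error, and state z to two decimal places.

p̂ = 69/224 = 0.3080.
SE = √(p₀(1−p₀)/n) = √(0.2016/224) = 0.0300.
z = (0.3080 − 0.28)/0.0300 = 0.0280/0.0300 = 0.93.

z = 0.93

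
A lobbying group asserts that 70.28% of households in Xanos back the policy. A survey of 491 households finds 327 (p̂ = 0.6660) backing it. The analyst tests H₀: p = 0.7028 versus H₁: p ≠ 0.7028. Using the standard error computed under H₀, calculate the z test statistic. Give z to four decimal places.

p̂ = 327/491 ≈ 0.665988.
SE = √(p₀(1−p₀)/n) = √(0.20887/491) = 0.020625.
z = (0.665988 − 0.7028)/0.020625 = -0.036812/0.020625 = -1.7848.
Two-sided p-value ≈ 2·Φ(−1.785) = 0.0743.

z = -1.7848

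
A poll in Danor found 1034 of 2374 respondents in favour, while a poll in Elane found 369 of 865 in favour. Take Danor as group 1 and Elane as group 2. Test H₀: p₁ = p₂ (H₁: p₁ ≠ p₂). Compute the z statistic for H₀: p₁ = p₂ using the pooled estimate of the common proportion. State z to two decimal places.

p̂₁ = 1034/2374 = 0.4356, p̂₂ = 369/865 = 0.4266.
Pooled p̂ = (1034+369)/(2374+865) = 1403/3239 = 0.4332.
SE = √(0.245532 × 0.0015773) = 0.0197.
z = (0.4356 − 0.4266)/0.0197 = 0.0090/0.0197 = 0.46.
p-value = 2·P(Z > 0.455) ≈ 0.6488.

z = 0.46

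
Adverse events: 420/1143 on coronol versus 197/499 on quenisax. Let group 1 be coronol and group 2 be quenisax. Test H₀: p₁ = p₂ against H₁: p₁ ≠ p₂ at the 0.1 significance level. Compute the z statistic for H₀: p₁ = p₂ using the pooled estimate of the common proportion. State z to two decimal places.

p̂₁ = 420/1143 ≈ 0.3675, p̂₂ = 197/499 ≈ 0.3948.
Pooled p̂ = (420+197)/(1143+499) = 617/1642 = 0.3758.
SE = √(0.234565 × 0.0028789) = 0.0260.
z = (0.3675 − 0.3948)/0.0260 = -0.0273/0.0260 = -1.05.
p-value = 2·P(Z > 1.052) ≈ 0.2928, so at α = 0.1 we fail to reject H₀.

z = -1.05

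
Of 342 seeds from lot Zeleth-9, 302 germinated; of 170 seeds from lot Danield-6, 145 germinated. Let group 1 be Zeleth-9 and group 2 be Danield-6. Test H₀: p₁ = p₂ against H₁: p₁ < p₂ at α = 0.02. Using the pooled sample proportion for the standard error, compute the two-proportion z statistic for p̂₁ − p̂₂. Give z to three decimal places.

z = 0.963

p̂₁ = 302/342 ≈ 0.883041, p̂₂ = 145/170 ≈ 0.852941.
Pooled p̂ = (302+145)/(342+170) = 447/512 = 0.873047.
SE = √(0.110836 × 0.00880633) = 0.031242.
z = (0.883041 − 0.852941)/0.031242 = 0.030100/0.031242 = 0.963.
p-value = P(Z < 0.963) ≈ 0.8323, so at α = 0.02 we fail to reject H₀.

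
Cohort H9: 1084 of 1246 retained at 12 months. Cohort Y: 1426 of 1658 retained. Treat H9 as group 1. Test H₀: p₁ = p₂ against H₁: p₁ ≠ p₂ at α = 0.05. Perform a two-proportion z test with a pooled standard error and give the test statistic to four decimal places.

p̂₁ = 1084/1246 = 0.869984, p̂₂ = 1426/1658 = 0.860072.
Pooled p̂ = (1084+1426)/(1246+1658) = 2510/2904 = 0.864325.
SE = √(0.117267 × 0.0014057) = 0.012839.
z = (0.869984 − 0.860072)/0.012839 = 0.009912/0.012839 = 0.7720.
Two-sided p-value ≈ 2·Φ(−0.772) = 0.4401, so at α = 0.05 we fail to reject H₀.

z = 0.7720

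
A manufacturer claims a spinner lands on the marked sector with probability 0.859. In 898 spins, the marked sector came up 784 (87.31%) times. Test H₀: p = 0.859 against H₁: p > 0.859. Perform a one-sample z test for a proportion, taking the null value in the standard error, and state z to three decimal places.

z = 1.210

p̂ = 784/898 ≈ 0.87305.
Standard error under H₀: √(0.859×0.141/898) = 0.01161.
z = (0.87305 − 0.859)/0.01161 = 0.01405/0.01161 = 1.210.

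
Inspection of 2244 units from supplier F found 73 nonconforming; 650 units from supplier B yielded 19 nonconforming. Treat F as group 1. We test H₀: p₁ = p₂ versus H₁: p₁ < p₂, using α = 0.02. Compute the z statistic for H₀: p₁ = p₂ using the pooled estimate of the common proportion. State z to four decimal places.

z = 0.4223

p̂₁ = 73/2244 = 0.032531, p̂₂ = 19/650 = 0.029231.
Pooled p̂ = (73+19)/(2244+650) = 92/2894 = 0.031790.
SE = √(p̂(1−p̂)(1/n₁+1/n₂)) = √(0.031790·0.968210·0.00198409) = √(6.10691e-05) = 0.007815.
z = (0.032531 − 0.029231)/0.007815 = 0.003300/0.007815 = 0.4223.
p-value = P(Z < 0.422) ≈ 0.6636. With α = 0.02, fail to reject H₀.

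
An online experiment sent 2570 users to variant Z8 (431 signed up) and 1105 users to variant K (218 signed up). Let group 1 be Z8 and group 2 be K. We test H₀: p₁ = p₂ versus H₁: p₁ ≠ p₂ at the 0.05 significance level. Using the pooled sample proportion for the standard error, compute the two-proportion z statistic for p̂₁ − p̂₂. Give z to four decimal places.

p̂₁ = 431/2570 ≈ 0.167704, p̂₂ = 218/1105 ≈ 0.197285.
Pooled p̂ = (431+218)/(2570+1105) = 649/3675 = 0.176599.
SE = √(p̂(1−p̂)(1/n₁+1/n₂)) = √(0.176599·0.823401·0.00129408) = √(0.000188175) = 0.013718.
z = (0.167704 − 0.197285)/0.013718 = -0.029581/0.013718 = -2.1564.
p-value = 2·P(Z > 2.156) ≈ 0.0311. With α = 0.05, reject H₀.

z = -2.1564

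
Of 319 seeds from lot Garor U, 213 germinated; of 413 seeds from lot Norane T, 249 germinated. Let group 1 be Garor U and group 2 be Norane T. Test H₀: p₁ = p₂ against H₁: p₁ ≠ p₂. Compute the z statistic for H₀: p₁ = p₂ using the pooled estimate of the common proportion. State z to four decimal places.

z = 1.8019

p̂₁ = 213/319 = 0.667712, p̂₂ = 249/413 = 0.602906.
Pooled p̂ = (213+249)/(319+413) = 462/732 = 0.631148.
SE = √(p̂(1−p̂)(1/n₁+1/n₂)) = √(0.631148·0.368852·0.0055561) = √(0.00129346) = 0.035965.
z = (0.667712 − 0.602906)/0.035965 = 0.064806/0.035965 = 1.8019.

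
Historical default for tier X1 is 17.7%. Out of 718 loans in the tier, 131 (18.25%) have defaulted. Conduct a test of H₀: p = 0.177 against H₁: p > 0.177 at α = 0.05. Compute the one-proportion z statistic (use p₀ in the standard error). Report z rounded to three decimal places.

p̂ = 131/718 ≈ 0.18245.
SE = √(p₀(1−p₀)/n) = √(0.14567/718) = 0.01424.
z = (0.18245 − 0.177)/0.01424 = 0.00545/0.01424 = 0.383.
p-value = P(Z > 0.383) ≈ 0.3510. With α = 0.05, fail to reject H₀.

z = 0.383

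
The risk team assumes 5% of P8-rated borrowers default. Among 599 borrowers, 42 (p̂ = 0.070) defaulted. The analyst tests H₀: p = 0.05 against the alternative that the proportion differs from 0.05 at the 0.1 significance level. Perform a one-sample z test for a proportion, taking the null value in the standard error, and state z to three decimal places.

p̂ = 42/599 ≈ 0.070117.
SE = √(p₀(1−p₀)/n) = √(0.0475/599) = 0.008905.
z = (0.070117 − 0.05)/0.008905 = 0.020117/0.008905 = 2.259.
p-value = 2·P(Z > 2.259) ≈ 0.0239. With α = 0.1, reject H₀.

z = 2.259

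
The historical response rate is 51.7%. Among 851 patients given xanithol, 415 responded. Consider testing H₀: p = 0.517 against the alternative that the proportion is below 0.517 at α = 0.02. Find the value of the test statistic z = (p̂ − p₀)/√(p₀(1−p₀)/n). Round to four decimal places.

p̂ = 415/851 = 0.487662.
Standard error under H₀: √(0.517×0.483/851) = 0.017130.
z = (0.487662 − 0.517)/0.017130 = -0.029338/0.017130 = -1.7127.
p-value = P(Z < -1.713) ≈ 0.0434; since p > α = 0.02, fail to reject H₀.

z = -1.7127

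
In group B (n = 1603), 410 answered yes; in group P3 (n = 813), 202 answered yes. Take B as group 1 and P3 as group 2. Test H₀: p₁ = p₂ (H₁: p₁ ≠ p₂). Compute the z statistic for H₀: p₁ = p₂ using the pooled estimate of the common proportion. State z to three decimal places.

z = 0.390

p̂₁ = 410/1603 = 0.25577, p̂₂ = 202/813 = 0.24846.
Pooled p̂ = (410+202)/(1603+813) = 612/2416 = 0.25331.
SE = √(p̂(1−p̂)(1/n₁+1/n₂)) = √(0.25331·0.74669·0.00185384) = √(0.000350644) = 0.01873.
z = (0.25577 − 0.24846)/0.01873 = 0.00731/0.01873 = 0.390.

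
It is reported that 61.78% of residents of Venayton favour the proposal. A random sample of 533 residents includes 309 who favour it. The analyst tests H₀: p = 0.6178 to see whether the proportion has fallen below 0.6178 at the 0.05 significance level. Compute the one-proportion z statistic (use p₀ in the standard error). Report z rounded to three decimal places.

z = -1.808

p̂ = 309/533 ≈ 0.57974.
Under H₀, SE = √(0.6178·0.3822/533) = √(0.000443008) = 0.02105.
z = (0.57974 − 0.6178)/0.02105 = -0.03806/0.02105 = -1.808.
p-value = P(Z < -1.808) ≈ 0.0353, so at α = 0.05 we reject H₀.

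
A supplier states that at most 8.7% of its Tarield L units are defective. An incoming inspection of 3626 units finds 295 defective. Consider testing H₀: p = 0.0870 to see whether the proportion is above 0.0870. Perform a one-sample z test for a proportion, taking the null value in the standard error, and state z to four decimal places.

z = -1.2057

p̂ = 295/3626 = 0.0813569.
Standard error under H₀: √(0.087×0.913/3626) = 0.0046804.
z = (0.0813569 − 0.087)/0.0046804 = -0.0056431/0.0046804 = -1.2057.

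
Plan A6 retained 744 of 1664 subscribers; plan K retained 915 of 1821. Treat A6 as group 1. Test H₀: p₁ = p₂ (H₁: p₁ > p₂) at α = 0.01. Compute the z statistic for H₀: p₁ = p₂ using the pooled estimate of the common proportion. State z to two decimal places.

z = -3.27

p̂₁ = 744/1664 ≈ 0.44712, p̂₂ = 915/1821 ≈ 0.50247.
Pooled p̂ = (744+915)/(1664+1821) = 1659/3485 = 0.47604.
SE = √(p̂(1−p̂)(1/n₁+1/n₂)) = √(0.47604·0.52396·0.00115011) = √(0.000286867) = 0.01694.
z = (0.44712 − 0.50247)/0.01694 = -0.05535/0.01694 = -3.27.
p-value = P(Z > -3.268) ≈ 0.9995; since p > α = 0.01, fail to reject H₀.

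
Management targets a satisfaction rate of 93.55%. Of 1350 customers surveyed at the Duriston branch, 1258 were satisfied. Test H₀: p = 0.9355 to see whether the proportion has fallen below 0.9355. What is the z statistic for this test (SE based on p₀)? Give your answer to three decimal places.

p̂ = 1258/1350 ≈ 0.93185.
Standard error under H₀: √(0.9355×0.0645/1350) = 0.00669.
z = (0.93185 − 0.9355)/0.00669 = -0.00365/0.00669 = -0.546.

z = -0.546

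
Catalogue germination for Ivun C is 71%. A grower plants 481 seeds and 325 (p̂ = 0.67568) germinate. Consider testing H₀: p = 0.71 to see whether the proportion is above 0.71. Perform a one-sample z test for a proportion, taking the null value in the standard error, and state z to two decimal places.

z = -1.66

p̂ = 325/481 = 0.6757.
SE = √(p₀(1−p₀)/n) = √(0.2059/481) = 0.0207.
z = (0.6757 − 0.71)/0.0207 = -0.0343/0.0207 = -1.66.
p-value = P(Z > -1.659) ≈ 0.9514.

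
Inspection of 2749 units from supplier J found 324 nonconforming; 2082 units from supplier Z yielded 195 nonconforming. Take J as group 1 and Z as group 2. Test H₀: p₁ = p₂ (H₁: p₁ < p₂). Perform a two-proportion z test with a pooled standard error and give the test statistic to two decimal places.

p̂₁ = 324/2749 = 0.1179, p̂₂ = 195/2082 = 0.0937.
Pooled p̂ = (324+195)/(2749+2082) = 519/4831 = 0.1074.
SE = √(0.0958897 × 0.000844076) = 0.0090.
z = (0.1179 − 0.0937)/0.0090 = 0.0242/0.0090 = 2.69.
p-value = P(Z < 2.690) ≈ 0.9964.

z = 2.69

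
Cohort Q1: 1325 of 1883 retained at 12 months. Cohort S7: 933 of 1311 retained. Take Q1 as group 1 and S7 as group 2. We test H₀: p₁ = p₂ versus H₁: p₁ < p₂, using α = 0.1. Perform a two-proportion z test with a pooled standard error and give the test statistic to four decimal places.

z = -0.4890

p̂₁ = 1325/1883 ≈ 0.703664, p̂₂ = 933/1311 ≈ 0.711670.
Pooled p̂ = (1325+933)/(1883+1311) = 2258/3194 = 0.706951.
SE = √(p̂(1−p̂)(1/n₁+1/n₂)) = √(0.706951·0.293049·0.00129384) = √(0.000268048) = 0.016372.
z = (0.703664 − 0.711670)/0.016372 = -0.008006/0.016372 = -0.4890.
p-value = P(Z < -0.489) ≈ 0.3124, so at α = 0.1 we fail to reject H₀.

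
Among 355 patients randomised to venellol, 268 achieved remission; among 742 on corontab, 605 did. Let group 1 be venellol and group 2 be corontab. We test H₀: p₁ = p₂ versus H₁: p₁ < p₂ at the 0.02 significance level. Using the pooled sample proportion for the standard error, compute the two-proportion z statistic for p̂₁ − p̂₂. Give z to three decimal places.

z = -2.323

p̂₁ = 268/355 ≈ 0.75493, p̂₂ = 605/742 ≈ 0.81536.
Pooled p̂ = (268+605)/(355+742) = 873/1097 = 0.79581.
SE = √(p̂(1−p̂)(1/n₁+1/n₂)) = √(0.79581·0.20419·0.00416461) = √(0.000676742) = 0.02601.
z = (0.75493 − 0.81536)/0.02601 = -0.06043/0.02601 = -2.323.
p-value = P(Z < -2.323) ≈ 0.0101, so at α = 0.02 we reject H₀.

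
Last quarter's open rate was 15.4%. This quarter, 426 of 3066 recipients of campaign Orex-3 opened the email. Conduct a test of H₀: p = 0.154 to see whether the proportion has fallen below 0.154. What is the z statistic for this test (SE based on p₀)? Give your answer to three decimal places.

z = -2.310

p̂ = 426/3066 ≈ 0.13894.
Under H₀, SE = √(0.154·0.846/3066) = √(4.24932e-05) = 0.00652.
z = (0.13894 − 0.154)/0.00652 = -0.01506/0.00652 = -2.310.
p-value = P(Z < -2.310) ≈ 0.0104.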